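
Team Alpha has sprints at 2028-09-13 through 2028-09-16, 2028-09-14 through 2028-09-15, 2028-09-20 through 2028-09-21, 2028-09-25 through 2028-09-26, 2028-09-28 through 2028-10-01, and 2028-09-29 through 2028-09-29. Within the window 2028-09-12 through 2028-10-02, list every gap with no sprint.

2028-09-12 through 2028-09-12, 2028-09-17 through 2028-09-19, 2028-09-22 through 2028-09-24, 2028-09-27 through 2028-09-27, 2028-10-02 through 2028-10-02

After merging, the occupied span is 2028-09-13 through 2028-09-16, 2028-09-20 through 2028-09-21, 2028-09-25 through 2028-09-26, 2028-09-28 through 2028-10-01.
Complement within 2028-09-12 through 2028-10-02: 2028-09-12 through 2028-09-12, 2028-09-17 through 2028-09-19, 2028-09-22 through 2028-09-24, 2028-09-27 through 2028-09-27, 2028-10-02 through 2028-10-02.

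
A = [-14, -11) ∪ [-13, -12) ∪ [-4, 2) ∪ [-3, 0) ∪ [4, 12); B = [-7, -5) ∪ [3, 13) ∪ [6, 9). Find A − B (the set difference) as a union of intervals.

First set merges to [-14, -11), [-4, 2), [4, 12).
Second set merges to [-7, -5), [3, 13).
[-14, -11) is untouched.
[-4, 2) is untouched.
[4, 12) lies entirely inside B → drops out.

[-14, -11) ∪ [-4, 2)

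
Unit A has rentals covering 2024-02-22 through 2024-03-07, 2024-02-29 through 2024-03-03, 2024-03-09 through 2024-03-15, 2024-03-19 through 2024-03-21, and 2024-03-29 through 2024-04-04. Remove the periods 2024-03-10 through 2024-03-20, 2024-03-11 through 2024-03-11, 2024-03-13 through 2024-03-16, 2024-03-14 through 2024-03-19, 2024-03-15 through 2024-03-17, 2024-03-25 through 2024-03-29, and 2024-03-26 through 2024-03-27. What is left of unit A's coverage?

First set merges to 2024-02-22 through 2024-03-07, 2024-03-09 through 2024-03-15, 2024-03-19 through 2024-03-21, 2024-03-29 through 2024-04-04.
Second set merges to 2024-03-10 through 2024-03-20, 2024-03-25 through 2024-03-29.
2024-02-22 through 2024-03-07 is untouched.
2024-03-09 through 2024-03-15 with B removed leaves 2024-03-09 through 2024-03-09.
2024-03-19 through 2024-03-21 with B removed leaves 2024-03-21 through 2024-03-21.
2024-03-29 through 2024-04-04 with B removed leaves 2024-03-30 through 2024-04-04.

2024-02-22 through 2024-03-07, 2024-03-09 through 2024-03-09, 2024-03-21 through 2024-03-21, 2024-03-30 through 2024-04-04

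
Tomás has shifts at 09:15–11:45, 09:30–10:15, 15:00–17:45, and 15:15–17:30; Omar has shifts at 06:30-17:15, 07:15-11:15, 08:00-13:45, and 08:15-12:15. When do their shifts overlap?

A, merged: 09:15-11:45, 15:00-17:45.
B, merged: 06:30-17:15.
09:15-11:45 ∩ B → 09:15-11:45.
15:00-17:45 ∩ B → 15:00-17:15.

09:15-11:45, 15:00-17:15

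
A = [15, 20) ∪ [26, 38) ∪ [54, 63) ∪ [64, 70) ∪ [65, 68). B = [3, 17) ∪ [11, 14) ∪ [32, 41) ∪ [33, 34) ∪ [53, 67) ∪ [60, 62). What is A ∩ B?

[15, 17) ∪ [32, 38) ∪ [54, 63) ∪ [64, 67)

First set merges to [15, 20), [26, 38), [54, 63), [64, 70).
Second set merges to [3, 17), [32, 41), [53, 67).
[15, 20) ∩ B → [15, 17).
[26, 38) ∩ B → [32, 38).
[54, 63) ∩ B → [54, 63).
[64, 70) ∩ B → [64, 67).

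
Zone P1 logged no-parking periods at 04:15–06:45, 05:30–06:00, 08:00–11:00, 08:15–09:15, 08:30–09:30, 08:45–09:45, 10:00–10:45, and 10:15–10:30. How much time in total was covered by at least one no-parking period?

Merged: 04:15-06:45, 08:00-11:00.
Lengths: 2 h 30 min + 3 h = 5 h 30 min.

5 h 30 min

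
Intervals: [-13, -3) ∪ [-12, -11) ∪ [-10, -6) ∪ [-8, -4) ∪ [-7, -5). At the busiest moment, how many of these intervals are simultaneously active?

4

Sweep endpoints in order; track running count of active intervals.
Peak of 4 reached at -7.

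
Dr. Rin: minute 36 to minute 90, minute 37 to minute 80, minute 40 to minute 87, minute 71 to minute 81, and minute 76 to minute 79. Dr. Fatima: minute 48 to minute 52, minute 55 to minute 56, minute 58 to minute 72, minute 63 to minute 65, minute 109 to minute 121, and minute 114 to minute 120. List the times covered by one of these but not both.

A, merged: minute 36 to minute 90.
B, merged: minute 48 to minute 52, minute 55 to minute 56, minute 58 to minute 72, minute 109 to minute 121.
A but not B: minute 36 to minute 48, minute 52 to minute 55, minute 56 to minute 58, minute 72 to minute 90.
B but not A: minute 109 to minute 121.
Combining gives A △ B.

minute 36 to minute 48, minute 52 to minute 55, minute 56 to minute 58, minute 72 to minute 90, minute 109 to minute 121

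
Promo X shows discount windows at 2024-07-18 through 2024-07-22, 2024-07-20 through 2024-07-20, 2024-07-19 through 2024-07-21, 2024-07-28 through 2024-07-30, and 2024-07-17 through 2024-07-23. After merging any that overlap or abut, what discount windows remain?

Sort by start: 2024-07-17 through 2024-07-23, 2024-07-18 through 2024-07-22, 2024-07-19 through 2024-07-21, 2024-07-20 through 2024-07-20, 2024-07-28 through 2024-07-30.
2024-07-18 through 2024-07-22 overlaps/touches 2024-07-17 through 2024-07-23 → extend to 2024-07-17 through 2024-07-23.
2024-07-19 through 2024-07-21 overlaps/touches 2024-07-17 through 2024-07-23 → extend to 2024-07-17 through 2024-07-23.
2024-07-20 through 2024-07-20 overlaps/touches 2024-07-17 through 2024-07-23 → extend to 2024-07-17 through 2024-07-23.
2024-07-28 through 2024-07-30 is disjoint → start new block.

2024-07-17 through 2024-07-23, 2024-07-28 through 2024-07-30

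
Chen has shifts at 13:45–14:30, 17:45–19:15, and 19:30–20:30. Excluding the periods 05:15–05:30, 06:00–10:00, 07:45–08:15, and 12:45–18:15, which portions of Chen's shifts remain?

18:15–19:15, 19:30–20:30

B, merged: 05:15–05:30, 06:00–10:00, 12:45–18:15.
13:45–14:30: entirely removed.
17:45–19:15 \ B = 18:15–19:15.
19:30–20:30: nothing removed.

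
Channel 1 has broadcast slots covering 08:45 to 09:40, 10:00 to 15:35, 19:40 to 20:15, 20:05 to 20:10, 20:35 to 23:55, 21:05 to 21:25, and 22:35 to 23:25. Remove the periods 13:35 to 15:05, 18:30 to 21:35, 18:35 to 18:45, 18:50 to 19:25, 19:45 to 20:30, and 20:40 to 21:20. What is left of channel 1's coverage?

08:45–09:40, 10:00–13:35, 15:05–15:35, 21:35–23:55

A, merged: 08:45–09:40, 10:00–15:35, 19:40–20:15, 20:35–23:55.
B, merged: 13:35–15:05, 18:30–21:35.
08:45–09:40 is untouched.
10:00–15:35 with B removed leaves 10:00–13:35, 15:05–15:35.
19:40–20:15 lies entirely inside B → drops out.
20:35–23:55 with B removed leaves 21:35–23:55.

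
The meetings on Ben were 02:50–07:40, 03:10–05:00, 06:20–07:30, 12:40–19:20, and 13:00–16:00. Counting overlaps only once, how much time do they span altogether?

11 h 30 min

Merged: 02:50–07:40, 12:40–19:20.
Lengths: 4 h 50 min + 6 h 40 min = 11 h 30 min.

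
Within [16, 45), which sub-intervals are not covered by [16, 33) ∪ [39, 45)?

The merged coverage is [16, 33), [39, 45).
Gaps within [16, 45): [33, 39).

[33, 39)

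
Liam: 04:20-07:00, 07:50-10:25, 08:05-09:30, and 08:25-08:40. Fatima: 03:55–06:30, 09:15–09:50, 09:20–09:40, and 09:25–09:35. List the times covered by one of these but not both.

03:55–04:20, 06:30–07:00, 07:50–09:15, 09:50–10:25

First set merges to 04:20–07:00, 07:50–10:25.
Second set merges to 03:55–06:30, 09:15–09:50.
A \ B = 06:30–07:00, 07:50–09:15, 09:50–10:25.
B \ A = 03:55–04:20.
Union of the two gives the symmetric difference.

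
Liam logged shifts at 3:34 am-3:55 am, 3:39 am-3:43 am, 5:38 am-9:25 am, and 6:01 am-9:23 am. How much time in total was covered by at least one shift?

Merged: 3:34 am–3:55 am, 5:38 am–9:25 am.
Lengths: 21 min + 3 h 47 min = 4 h 8 min.

4 h 8 min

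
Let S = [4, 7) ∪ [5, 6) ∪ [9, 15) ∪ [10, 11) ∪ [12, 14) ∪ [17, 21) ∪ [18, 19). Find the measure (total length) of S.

Merged: [4, 7), [9, 15), [17, 21).
Lengths: 3 + 6 + 4 = 13.

13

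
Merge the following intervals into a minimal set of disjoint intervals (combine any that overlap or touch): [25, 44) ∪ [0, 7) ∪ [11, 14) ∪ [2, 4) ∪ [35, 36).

[0, 7) ∪ [11, 14) ∪ [25, 44)

Sort by start: [0, 7), [2, 4), [11, 14), [25, 44), [35, 36).
[2, 4) overlaps/touches [0, 7) → extend to [0, 7).
[11, 14) is disjoint → start new block.
[25, 44) is disjoint → start new block.
[35, 36) overlaps/touches [25, 44) → extend to [25, 44).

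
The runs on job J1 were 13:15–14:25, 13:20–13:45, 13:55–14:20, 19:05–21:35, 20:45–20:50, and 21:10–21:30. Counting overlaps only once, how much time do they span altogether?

3 h 40 min

Merged: 13:15–14:25, 19:05–21:35.
Lengths: 1 h 10 min + 2 h 30 min = 3 h 40 min.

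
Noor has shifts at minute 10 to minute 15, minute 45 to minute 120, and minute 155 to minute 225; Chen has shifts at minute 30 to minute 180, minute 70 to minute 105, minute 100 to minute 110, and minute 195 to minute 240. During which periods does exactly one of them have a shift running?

Second set merges to minute 30 to minute 180, minute 195 to minute 240.
A \ B = minute 10 to minute 15, minute 180 to minute 195.
B \ A = minute 30 to minute 45, minute 120 to minute 155, minute 225 to minute 240.
Union of the two gives the symmetric difference.

minute 10 to minute 15, minute 30 to minute 45, minute 120 to minute 155, minute 180 to minute 195, minute 225 to minute 240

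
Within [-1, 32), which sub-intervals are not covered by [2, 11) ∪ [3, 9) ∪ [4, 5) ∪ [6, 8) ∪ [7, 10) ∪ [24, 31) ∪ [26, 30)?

After merging, the occupied span is [2, 11), [24, 31).
Gaps within [-1, 32): [-1, 2), [11, 24), [31, 32).

[-1, 2) ∪ [11, 24) ∪ [31, 32)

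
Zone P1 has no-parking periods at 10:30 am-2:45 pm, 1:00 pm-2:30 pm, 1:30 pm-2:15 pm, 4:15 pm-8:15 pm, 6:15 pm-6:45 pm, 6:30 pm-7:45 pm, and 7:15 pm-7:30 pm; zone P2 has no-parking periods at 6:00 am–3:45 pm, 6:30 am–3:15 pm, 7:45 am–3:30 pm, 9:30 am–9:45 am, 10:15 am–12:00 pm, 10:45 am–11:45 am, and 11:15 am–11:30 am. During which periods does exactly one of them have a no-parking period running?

Merge the first list: 10:30 am–2:45 pm, 4:15 pm–8:15 pm.
Merge the second list: 6:00 am–3:45 pm.
A \ B = 4:15 pm–8:15 pm.
B \ A = 6:00 am–10:30 am, 2:45 pm–3:45 pm.
Union of the two gives the symmetric difference.

6:00 am–10:30 am, 2:45 pm–3:45 pm, 4:15 pm–8:15 pm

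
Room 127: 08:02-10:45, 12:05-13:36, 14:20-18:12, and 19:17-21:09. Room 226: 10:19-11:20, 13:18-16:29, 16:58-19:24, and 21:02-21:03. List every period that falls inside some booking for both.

10:19–10:45, 13:18–13:36, 14:20–16:29, 16:58–18:12, 19:17–19:24, 21:02–21:03

08:02–10:45 ∩ B → 10:19–10:45.
12:05–13:36 ∩ B → 13:18–13:36.
14:20–18:12 ∩ B → 14:20–16:29, 16:58–18:12.
19:17–21:09 ∩ B → 19:17–19:24, 21:02–21:03.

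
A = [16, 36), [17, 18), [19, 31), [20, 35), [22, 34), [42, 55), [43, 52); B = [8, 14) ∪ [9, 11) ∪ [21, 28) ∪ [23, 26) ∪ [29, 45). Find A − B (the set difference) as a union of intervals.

[16, 21) ∪ [28, 29) ∪ [45, 55)

Merge the first list: [16, 36), [42, 55).
Merge the second list: [8, 14), [21, 28), [29, 45).
[16, 36) \ B = [16, 21), [28, 29).
[42, 55) \ B = [45, 55).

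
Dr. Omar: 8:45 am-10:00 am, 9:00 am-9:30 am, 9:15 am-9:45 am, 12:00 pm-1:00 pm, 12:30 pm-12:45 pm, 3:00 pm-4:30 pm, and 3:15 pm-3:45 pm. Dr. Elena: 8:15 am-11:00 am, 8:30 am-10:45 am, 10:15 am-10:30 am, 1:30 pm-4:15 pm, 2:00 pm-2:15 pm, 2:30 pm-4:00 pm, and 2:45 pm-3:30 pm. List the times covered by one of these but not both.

A, merged: 8:45 am–10:00 am, 12:00 pm–1:00 pm, 3:00 pm–4:30 pm.
B, merged: 8:15 am–11:00 am, 1:30 pm–4:15 pm.
A but not B: 12:00 pm–1:00 pm, 4:15 pm–4:30 pm.
B but not A: 8:15 am–8:45 am, 10:00 am–11:00 am, 1:30 pm–3:00 pm.
Combining gives A △ B.

8:15 am–8:45 am, 10:00 am–11:00 am, 12:00 pm–1:00 pm, 1:30 pm–3:00 pm, 4:15 pm–4:30 pm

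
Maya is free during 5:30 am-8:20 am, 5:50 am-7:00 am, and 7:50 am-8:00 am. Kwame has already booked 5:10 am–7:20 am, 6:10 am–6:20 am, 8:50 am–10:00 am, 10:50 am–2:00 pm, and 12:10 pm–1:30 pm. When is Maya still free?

7:20 am-8:20 am

A, merged: 5:30 am-8:20 am.
B, merged: 5:10 am-7:20 am, 8:50 am-10:00 am, 10:50 am-2:00 pm.
5:30 am-8:20 am \ B = 7:20 am-8:20 am.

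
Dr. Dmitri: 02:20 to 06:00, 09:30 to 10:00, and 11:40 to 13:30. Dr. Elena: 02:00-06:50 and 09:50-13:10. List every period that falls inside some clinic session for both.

02:20-06:00, 09:50-10:00, 11:40-13:10

02:20-06:00 overlaps B on 02:20-06:00.
09:30-10:00 overlaps B on 09:50-10:00.
11:40-13:30 overlaps B on 11:40-13:10.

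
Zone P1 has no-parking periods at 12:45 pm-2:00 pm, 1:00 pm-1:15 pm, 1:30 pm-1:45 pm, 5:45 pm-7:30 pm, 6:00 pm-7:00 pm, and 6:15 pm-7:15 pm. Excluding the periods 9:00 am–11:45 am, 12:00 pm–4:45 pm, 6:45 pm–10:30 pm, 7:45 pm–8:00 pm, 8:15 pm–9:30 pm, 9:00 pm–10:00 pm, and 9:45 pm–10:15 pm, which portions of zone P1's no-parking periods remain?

Merge the first list: 12:45 pm-2:00 pm, 5:45 pm-7:30 pm.
Merge the second list: 9:00 am-11:45 am, 12:00 pm-4:45 pm, 6:45 pm-10:30 pm.
12:45 pm-2:00 pm lies entirely inside B → drops out.
5:45 pm-7:30 pm with B removed leaves 5:45 pm-6:45 pm.

5:45 pm-6:45 pm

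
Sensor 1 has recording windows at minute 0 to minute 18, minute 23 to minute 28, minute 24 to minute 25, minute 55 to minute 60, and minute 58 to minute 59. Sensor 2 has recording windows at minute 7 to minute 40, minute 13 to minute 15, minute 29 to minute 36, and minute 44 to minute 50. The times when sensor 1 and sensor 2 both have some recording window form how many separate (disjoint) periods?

Merge the first list: minute 0 to minute 18, minute 23 to minute 28, minute 55 to minute 60.
Merge the second list: minute 7 to minute 40, minute 44 to minute 50.
A ∩ B = minute 7 to minute 18, minute 23 to minute 28.
That is 2 disjoint pieces.

2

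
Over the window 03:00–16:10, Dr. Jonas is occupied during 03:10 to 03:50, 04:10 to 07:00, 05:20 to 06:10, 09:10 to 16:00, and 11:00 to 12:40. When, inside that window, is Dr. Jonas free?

After merging, the occupied span is 03:10-03:50, 04:10-07:00, 09:10-16:00.
Uncovered inside 03:00-16:10: 03:00-03:10, 03:50-04:10, 07:00-09:10, 16:00-16:10.

03:00-03:10, 03:50-04:10, 07:00-09:10, 16:00-16:10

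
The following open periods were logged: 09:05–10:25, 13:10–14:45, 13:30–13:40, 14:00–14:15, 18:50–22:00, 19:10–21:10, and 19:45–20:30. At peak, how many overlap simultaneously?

Sweep endpoints in order; track running count of active intervals.
Peak of 3 reached at 19:45.

3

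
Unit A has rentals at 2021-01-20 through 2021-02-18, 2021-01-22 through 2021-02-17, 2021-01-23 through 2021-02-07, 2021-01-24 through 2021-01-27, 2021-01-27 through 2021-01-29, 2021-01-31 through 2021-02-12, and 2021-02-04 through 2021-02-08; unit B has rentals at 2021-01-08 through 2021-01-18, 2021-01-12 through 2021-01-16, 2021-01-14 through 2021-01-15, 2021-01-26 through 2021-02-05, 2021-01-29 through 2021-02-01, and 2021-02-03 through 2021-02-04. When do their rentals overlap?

2021-01-26 through 2021-02-05

First set merges to 2021-01-20 through 2021-02-18.
Second set merges to 2021-01-08 through 2021-01-18, 2021-01-26 through 2021-02-05.
2021-01-20 through 2021-02-18 ∩ B → 2021-01-26 through 2021-02-05.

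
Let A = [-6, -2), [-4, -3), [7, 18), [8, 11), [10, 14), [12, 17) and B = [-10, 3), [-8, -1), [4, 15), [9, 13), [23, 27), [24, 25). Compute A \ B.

[15, 18)

Merge the first list: [-6, -2), [7, 18).
Merge the second list: [-10, 3), [4, 15), [23, 27).
[-6, -2): entirely removed.
[7, 18) \ B = [15, 18).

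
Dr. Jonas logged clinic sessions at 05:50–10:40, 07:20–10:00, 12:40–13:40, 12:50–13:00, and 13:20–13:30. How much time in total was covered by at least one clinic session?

5 h 50 min

Merged: 05:50–10:40, 12:40–13:40.
Lengths: 4 h 50 min + 1 h = 5 h 50 min.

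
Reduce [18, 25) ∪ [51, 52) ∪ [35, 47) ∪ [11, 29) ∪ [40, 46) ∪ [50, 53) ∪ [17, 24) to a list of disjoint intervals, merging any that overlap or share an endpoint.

Sort by start: [11, 29), [17, 24), [18, 25), [35, 47), [40, 46), [50, 53), [51, 52).
[17, 24) overlaps/touches [11, 29) → extend to [11, 29).
[18, 25) overlaps/touches [11, 29) → extend to [11, 29).
[35, 47) is disjoint → start new block.
[40, 46) overlaps/touches [35, 47) → extend to [35, 47).
[50, 53) is disjoint → start new block.
[51, 52) overlaps/touches [50, 53) → extend to [50, 53).

[11, 29) ∪ [35, 47) ∪ [50, 53)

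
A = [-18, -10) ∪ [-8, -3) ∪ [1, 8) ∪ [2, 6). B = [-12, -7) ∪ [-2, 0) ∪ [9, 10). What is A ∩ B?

[-12, -10) ∪ [-8, -7)

Merge the first list: [-18, -10), [-8, -3), [1, 8).
[-18, -10) overlaps B on [-12, -10).
[-8, -3) overlaps B on [-8, -7).
[1, 8) falls entirely outside B.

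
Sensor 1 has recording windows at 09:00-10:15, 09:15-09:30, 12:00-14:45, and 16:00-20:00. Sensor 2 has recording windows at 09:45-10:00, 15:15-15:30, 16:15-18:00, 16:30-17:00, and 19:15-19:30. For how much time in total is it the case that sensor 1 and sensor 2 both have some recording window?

First set merges to 09:00-10:15, 12:00-14:45, 16:00-20:00.
Second set merges to 09:45-10:00, 15:15-15:30, 16:15-18:00, 19:15-19:30.
A ∩ B = 09:45-10:00, 16:15-18:00, 19:15-19:30.
Total: 15 min + 1 h 45 min + 15 min = 2 h 15 min.

2 h 15 min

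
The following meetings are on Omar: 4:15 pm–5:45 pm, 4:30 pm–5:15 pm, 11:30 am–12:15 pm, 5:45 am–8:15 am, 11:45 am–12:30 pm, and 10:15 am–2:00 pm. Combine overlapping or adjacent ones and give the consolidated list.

Sort by start: 5:45 am–8:15 am, 10:15 am–2:00 pm, 11:30 am–12:15 pm, 11:45 am–12:30 pm, 4:15 pm–5:45 pm, 4:30 pm–5:15 pm.
10:15 am–2:00 pm is disjoint → start new block.
11:30 am–12:15 pm overlaps/touches 10:15 am–2:00 pm → extend to 10:15 am–2:00 pm.
11:45 am–12:30 pm overlaps/touches 10:15 am–2:00 pm → extend to 10:15 am–2:00 pm.
4:15 pm–5:45 pm is disjoint → start new block.
4:30 pm–5:15 pm overlaps/touches 4:15 pm–5:45 pm → extend to 4:15 pm–5:45 pm.

5:45 am–8:15 am, 10:15 am–2:00 pm, 4:15 pm–5:45 pm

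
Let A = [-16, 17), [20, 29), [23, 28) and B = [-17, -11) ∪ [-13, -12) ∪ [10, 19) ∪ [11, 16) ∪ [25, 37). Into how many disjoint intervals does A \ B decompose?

A, merged: [-16, 17), [20, 29).
B, merged: [-17, -11), [10, 19), [25, 37).
A \ B = [-11, 10), [20, 25).
That is 2 disjoint pieces.

2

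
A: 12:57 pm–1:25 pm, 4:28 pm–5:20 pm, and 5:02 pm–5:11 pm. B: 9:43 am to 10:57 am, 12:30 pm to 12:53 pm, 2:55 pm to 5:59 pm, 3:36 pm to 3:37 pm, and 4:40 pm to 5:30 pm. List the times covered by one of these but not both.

A, merged: 12:57 pm–1:25 pm, 4:28 pm–5:20 pm.
B, merged: 9:43 am–10:57 am, 12:30 pm–12:53 pm, 2:55 pm–5:59 pm.
A but not B: 12:57 pm–1:25 pm.
B but not A: 9:43 am–10:57 am, 12:30 pm–12:53 pm, 2:55 pm–4:28 pm, 5:20 pm–5:59 pm.
Combining gives A △ B.

9:43 am–10:57 am, 12:30 pm–12:53 pm, 12:57 pm–1:25 pm, 2:55 pm–4:28 pm, 5:20 pm–5:59 pm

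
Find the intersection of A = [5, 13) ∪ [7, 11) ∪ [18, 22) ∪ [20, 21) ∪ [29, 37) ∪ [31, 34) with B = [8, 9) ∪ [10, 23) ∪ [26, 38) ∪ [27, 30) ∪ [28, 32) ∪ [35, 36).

[8, 9) ∪ [10, 13) ∪ [18, 22) ∪ [29, 37)

First set merges to [5, 13), [18, 22), [29, 37).
Second set merges to [8, 9), [10, 23), [26, 38).
[5, 13) meets the second set on [8, 9), [10, 13).
[18, 22) meets the second set on [18, 22).
[29, 37) meets the second set on [29, 37).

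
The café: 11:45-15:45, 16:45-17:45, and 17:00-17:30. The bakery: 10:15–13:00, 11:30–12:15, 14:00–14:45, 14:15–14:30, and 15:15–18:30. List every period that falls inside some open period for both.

11:45-13:00, 14:00-14:45, 15:15-15:45, 16:45-17:45

A, merged: 11:45-15:45, 16:45-17:45.
B, merged: 10:15-13:00, 14:00-14:45, 15:15-18:30.
11:45-15:45 meets the second set on 11:45-13:00, 14:00-14:45, 15:15-15:45.
16:45-17:45 meets the second set on 16:45-17:45.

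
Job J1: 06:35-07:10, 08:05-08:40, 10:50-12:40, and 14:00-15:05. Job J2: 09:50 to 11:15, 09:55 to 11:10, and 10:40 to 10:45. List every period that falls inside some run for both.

B, merged: 09:50–11:15.
06:35–07:10 meets no B interval.
08:05–08:40 meets no B interval.
10:50–12:40 ∩ B → 10:50–11:15.
14:00–15:05 meets no B interval.

10:50–11:15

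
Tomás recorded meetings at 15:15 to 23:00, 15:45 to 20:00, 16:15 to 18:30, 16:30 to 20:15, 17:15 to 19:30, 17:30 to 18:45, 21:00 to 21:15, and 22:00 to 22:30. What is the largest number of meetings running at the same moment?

Sweep endpoints in order; track running count of active intervals.
Peak of 6 reached at 17:30.

6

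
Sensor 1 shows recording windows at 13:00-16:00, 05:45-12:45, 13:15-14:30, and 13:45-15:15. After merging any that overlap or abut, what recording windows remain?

Sort by start: 05:45–12:45, 13:00–16:00, 13:15–14:30, 13:45–15:15.
13:00–16:00 is disjoint → start new block.
13:15–14:30 overlaps/touches 13:00–16:00 → extend to 13:00–16:00.
13:45–15:15 overlaps/touches 13:00–16:00 → extend to 13:00–16:00.

05:45–12:45, 13:00–16:00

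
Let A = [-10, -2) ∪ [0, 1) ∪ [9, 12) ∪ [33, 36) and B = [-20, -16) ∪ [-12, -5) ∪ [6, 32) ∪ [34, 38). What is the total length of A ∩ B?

A ∩ B = [-10, -5), [9, 12), [34, 36).
Total: 5 + 3 + 2 = 10.

10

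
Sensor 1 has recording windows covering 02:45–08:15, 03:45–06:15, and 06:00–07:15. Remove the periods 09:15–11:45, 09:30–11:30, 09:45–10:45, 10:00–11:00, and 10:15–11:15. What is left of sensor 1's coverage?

A, merged: 02:45–08:15.
B, merged: 09:15–11:45.
02:45–08:15 is untouched.

02:45–08:15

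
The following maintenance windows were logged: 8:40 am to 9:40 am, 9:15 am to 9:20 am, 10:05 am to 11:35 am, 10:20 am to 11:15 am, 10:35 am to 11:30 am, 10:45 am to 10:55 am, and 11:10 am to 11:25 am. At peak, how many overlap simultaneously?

Sweep endpoints in order; track running count of active intervals.
Peak of 4 reached at 10:45 am.

4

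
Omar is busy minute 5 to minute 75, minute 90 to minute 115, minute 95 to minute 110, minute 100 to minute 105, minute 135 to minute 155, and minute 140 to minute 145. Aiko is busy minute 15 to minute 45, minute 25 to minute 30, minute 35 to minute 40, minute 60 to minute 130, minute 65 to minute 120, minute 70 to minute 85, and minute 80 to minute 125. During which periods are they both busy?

A, merged: minute 5 to minute 75, minute 90 to minute 115, minute 135 to minute 155.
B, merged: minute 15 to minute 45, minute 60 to minute 130.
minute 5 to minute 75 overlaps B on minute 15 to minute 45, minute 60 to minute 75.
minute 90 to minute 115 overlaps B on minute 90 to minute 115.
minute 135 to minute 155 falls entirely outside B.

minute 15 to minute 45, minute 60 to minute 75, minute 90 to minute 115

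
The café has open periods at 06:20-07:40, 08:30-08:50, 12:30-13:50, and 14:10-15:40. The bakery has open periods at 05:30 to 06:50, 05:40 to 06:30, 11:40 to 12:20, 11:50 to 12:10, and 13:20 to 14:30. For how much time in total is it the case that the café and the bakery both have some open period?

Merge the second list: 05:30–06:50, 11:40–12:20, 13:20–14:30.
A ∩ B = 06:20–06:50, 13:20–13:50, 14:10–14:30.
Total: 30 min + 30 min + 20 min = 1 h 20 min.

1 h 20 min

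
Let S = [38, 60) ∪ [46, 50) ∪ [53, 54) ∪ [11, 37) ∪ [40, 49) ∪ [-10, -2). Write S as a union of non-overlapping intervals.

Sort by start: [-10, -2), [11, 37), [38, 60), [40, 49), [46, 50), [53, 54).
[11, 37) is disjoint → start new block.
[38, 60) is disjoint → start new block.
[40, 49) overlaps/touches [38, 60) → extend to [38, 60).
[46, 50) overlaps/touches [38, 60) → extend to [38, 60).
[53, 54) overlaps/touches [38, 60) → extend to [38, 60).

[-10, -2) ∪ [11, 37) ∪ [38, 60)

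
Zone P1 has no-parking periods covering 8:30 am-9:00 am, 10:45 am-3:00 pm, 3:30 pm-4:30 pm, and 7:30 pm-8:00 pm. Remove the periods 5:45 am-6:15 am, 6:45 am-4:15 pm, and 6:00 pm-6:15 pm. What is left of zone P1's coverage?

4:15 pm-4:30 pm, 7:30 pm-8:00 pm

8:30 am-9:00 am: fully covered by B → removed.
10:45 am-3:00 pm: fully covered by B → removed.
3:30 pm-4:30 pm minus B → 4:15 pm-4:30 pm.
7:30 pm-8:00 pm: no B overlap → unchanged.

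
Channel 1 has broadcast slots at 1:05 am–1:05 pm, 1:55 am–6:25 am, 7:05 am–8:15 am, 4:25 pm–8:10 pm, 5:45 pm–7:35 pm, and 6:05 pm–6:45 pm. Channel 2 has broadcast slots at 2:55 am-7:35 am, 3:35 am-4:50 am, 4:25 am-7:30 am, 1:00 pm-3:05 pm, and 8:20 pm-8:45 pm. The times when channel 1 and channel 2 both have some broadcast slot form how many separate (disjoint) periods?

A, merged: 1:05 am–1:05 pm, 4:25 pm–8:10 pm.
B, merged: 2:55 am–7:35 am, 1:00 pm–3:05 pm, 8:20 pm–8:45 pm.
A ∩ B = 2:55 am–7:35 am, 1:00 pm–1:05 pm.
That is 2 disjoint pieces.

2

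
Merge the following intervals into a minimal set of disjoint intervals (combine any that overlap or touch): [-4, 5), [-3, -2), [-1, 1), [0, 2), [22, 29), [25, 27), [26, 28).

[-3, -2) overlaps/touches [-4, 5) → extend to [-4, 5).
[-1, 1) overlaps/touches [-4, 5) → extend to [-4, 5).
[0, 2) overlaps/touches [-4, 5) → extend to [-4, 5).
[22, 29) is disjoint → start new block.
[25, 27) overlaps/touches [22, 29) → extend to [22, 29).
[26, 28) overlaps/touches [22, 29) → extend to [22, 29).

[-4, 5) ∪ [22, 29)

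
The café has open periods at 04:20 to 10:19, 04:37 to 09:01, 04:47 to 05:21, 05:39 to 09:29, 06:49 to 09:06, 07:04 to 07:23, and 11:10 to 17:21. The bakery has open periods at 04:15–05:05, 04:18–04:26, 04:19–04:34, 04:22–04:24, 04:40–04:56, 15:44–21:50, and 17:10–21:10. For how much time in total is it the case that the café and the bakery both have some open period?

2 h 22 min

A, merged: 04:20–10:19, 11:10–17:21.
B, merged: 04:15–05:05, 15:44–21:50.
A ∩ B = 04:20–05:05, 15:44–17:21.
Total: 45 min + 1 h 37 min = 2 h 22 min.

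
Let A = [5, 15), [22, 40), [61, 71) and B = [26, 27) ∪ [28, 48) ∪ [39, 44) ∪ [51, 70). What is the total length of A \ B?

16

Merge the second list: [26, 27), [28, 48), [51, 70).
A \ B = [5, 15), [22, 26), [27, 28), [70, 71).
Total: 10 + 4 + 1 + 1 = 16.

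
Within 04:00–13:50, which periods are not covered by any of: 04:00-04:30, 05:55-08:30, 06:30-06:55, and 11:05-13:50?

04:30–05:55, 08:30–11:05

After merging, the occupied span is 04:00–04:30, 05:55–08:30, 11:05–13:50.
Complement within 04:00–13:50: 04:30–05:55, 08:30–11:05.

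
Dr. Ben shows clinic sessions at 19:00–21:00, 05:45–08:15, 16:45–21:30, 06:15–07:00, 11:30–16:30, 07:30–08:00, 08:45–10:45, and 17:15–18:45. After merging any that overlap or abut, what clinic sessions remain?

Sort by start: 05:45–08:15, 06:15–07:00, 07:30–08:00, 08:45–10:45, 11:30–16:30, 16:45–21:30, 17:15–18:45, 19:00–21:00.
06:15–07:00 overlaps/touches 05:45–08:15 → extend to 05:45–08:15.
07:30–08:00 overlaps/touches 05:45–08:15 → extend to 05:45–08:15.
08:45–10:45 is disjoint → start new block.
11:30–16:30 is disjoint → start new block.
16:45–21:30 is disjoint → start new block.
17:15–18:45 overlaps/touches 16:45–21:30 → extend to 16:45–21:30.
19:00–21:00 overlaps/touches 16:45–21:30 → extend to 16:45–21:30.

05:45–08:15, 08:45–10:45, 11:30–16:30, 16:45–21:30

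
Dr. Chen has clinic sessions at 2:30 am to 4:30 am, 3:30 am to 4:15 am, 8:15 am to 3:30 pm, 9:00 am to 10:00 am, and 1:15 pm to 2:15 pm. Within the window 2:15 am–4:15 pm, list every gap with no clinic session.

2:15 am-2:30 am, 4:30 am-8:15 am, 3:30 pm-4:15 pm

The merged coverage is 2:30 am-4:30 am, 8:15 am-3:30 pm.
Gaps within 2:15 am-4:15 pm: 2:15 am-2:30 am, 4:30 am-8:15 am, 3:30 pm-4:15 pm.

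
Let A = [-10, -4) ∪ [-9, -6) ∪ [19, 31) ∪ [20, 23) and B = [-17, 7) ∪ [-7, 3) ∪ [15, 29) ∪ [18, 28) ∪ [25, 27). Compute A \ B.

[29, 31)

A, merged: [-10, -4), [19, 31).
B, merged: [-17, 7), [15, 29).
[-10, -4): entirely removed.
[19, 31) \ B = [29, 31).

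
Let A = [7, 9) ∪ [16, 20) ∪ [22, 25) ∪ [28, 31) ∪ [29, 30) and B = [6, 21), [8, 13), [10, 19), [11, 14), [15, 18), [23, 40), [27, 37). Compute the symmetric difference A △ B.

[6, 7) ∪ [9, 16) ∪ [20, 21) ∪ [22, 23) ∪ [25, 28) ∪ [31, 40)

Merge the first list: [7, 9), [16, 20), [22, 25), [28, 31).
Merge the second list: [6, 21), [23, 40).
A but not B: [22, 23).
B but not A: [6, 7), [9, 16), [20, 21), [25, 28), [31, 40).
Combining gives A △ B.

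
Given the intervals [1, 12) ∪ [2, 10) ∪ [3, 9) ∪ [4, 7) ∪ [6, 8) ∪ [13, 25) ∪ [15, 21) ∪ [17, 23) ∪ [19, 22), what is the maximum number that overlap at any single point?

5

Sweep endpoints in order; track running count of active intervals.
Peak of 5 reached at 6.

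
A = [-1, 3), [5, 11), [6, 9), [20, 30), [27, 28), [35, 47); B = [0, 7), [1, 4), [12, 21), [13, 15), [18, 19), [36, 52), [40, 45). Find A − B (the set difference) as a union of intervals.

[-1, 0) ∪ [7, 11) ∪ [21, 30) ∪ [35, 36)

A, merged: [-1, 3), [5, 11), [20, 30), [35, 47).
B, merged: [0, 7), [12, 21), [36, 52).
[-1, 3) \ B = [-1, 0).
[5, 11) \ B = [7, 11).
[20, 30) \ B = [21, 30).
[35, 47) \ B = [35, 36).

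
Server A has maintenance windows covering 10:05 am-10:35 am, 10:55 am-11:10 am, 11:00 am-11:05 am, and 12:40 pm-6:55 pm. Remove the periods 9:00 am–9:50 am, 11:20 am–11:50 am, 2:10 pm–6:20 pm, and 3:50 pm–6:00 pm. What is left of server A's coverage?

10:05 am-10:35 am, 10:55 am-11:10 am, 12:40 pm-2:10 pm, 6:20 pm-6:55 pm

A, merged: 10:05 am-10:35 am, 10:55 am-11:10 am, 12:40 pm-6:55 pm.
B, merged: 9:00 am-9:50 am, 11:20 am-11:50 am, 2:10 pm-6:20 pm.
10:05 am-10:35 am: no B overlap → unchanged.
10:55 am-11:10 am: no B overlap → unchanged.
12:40 pm-6:55 pm minus B → 12:40 pm-2:10 pm, 6:20 pm-6:55 pm.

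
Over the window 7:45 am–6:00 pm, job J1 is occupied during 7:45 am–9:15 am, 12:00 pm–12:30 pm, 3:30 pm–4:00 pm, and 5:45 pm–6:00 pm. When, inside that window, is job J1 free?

The merged coverage is 7:45 am–9:15 am, 12:00 pm–12:30 pm, 3:30 pm–4:00 pm, 5:45 pm–6:00 pm.
Complement within 7:45 am–6:00 pm: 9:15 am–12:00 pm, 12:30 pm–3:30 pm, 4:00 pm–5:45 pm.

9:15 am–12:00 pm, 12:30 pm–3:30 pm, 4:00 pm–5:45 pm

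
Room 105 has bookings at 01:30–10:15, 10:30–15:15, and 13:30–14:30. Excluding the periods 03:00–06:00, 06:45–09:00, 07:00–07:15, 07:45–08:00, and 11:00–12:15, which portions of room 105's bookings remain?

A, merged: 01:30-10:15, 10:30-15:15.
B, merged: 03:00-06:00, 06:45-09:00, 11:00-12:15.
01:30-10:15 \ B = 01:30-03:00, 06:00-06:45, 09:00-10:15.
10:30-15:15 \ B = 10:30-11:00, 12:15-15:15.

01:30-03:00, 06:00-06:45, 09:00-10:15, 10:30-11:00, 12:15-15:15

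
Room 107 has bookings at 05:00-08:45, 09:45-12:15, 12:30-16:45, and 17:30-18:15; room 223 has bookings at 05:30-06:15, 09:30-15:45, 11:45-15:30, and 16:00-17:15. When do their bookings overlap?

05:30–06:15, 09:45–12:15, 12:30–15:45, 16:00–16:45

Merge the second list: 05:30–06:15, 09:30–15:45, 16:00–17:15.
05:00–08:45 meets the second set on 05:30–06:15.
09:45–12:15 meets the second set on 09:45–12:15.
12:30–16:45 meets the second set on 12:30–15:45, 16:00–16:45.
17:30–18:15: no overlap with the second set.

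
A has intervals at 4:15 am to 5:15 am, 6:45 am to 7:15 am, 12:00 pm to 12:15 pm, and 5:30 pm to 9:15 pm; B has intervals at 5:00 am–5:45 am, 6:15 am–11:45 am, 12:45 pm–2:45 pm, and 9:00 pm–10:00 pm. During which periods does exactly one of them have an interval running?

A but not B: 4:15 am–5:00 am, 12:00 pm–12:15 pm, 5:30 pm–9:00 pm.
B but not A: 5:15 am–5:45 am, 6:15 am–6:45 am, 7:15 am–11:45 am, 12:45 pm–2:45 pm, 9:15 pm–10:00 pm.
Combining gives A △ B.

4:15 am–5:00 am, 5:15 am–5:45 am, 6:15 am–6:45 am, 7:15 am–11:45 am, 12:00 pm–12:15 pm, 12:45 pm–2:45 pm, 5:30 pm–9:00 pm, 9:15 pm–10:00 pm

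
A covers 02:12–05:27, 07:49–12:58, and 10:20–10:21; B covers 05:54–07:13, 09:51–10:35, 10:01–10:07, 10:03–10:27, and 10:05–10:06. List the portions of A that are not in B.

02:12–05:27, 07:49–09:51, 10:35–12:58

Merge the first list: 02:12–05:27, 07:49–12:58.
Merge the second list: 05:54–07:13, 09:51–10:35.
02:12–05:27: no B overlap → unchanged.
07:49–12:58 minus B → 07:49–09:51, 10:35–12:58.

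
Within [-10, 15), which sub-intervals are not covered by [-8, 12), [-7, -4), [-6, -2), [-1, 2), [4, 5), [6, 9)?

Covered (merged): [-8, 12).
Gaps within [-10, 15): [-10, -8), [12, 15).

[-10, -8) ∪ [12, 15)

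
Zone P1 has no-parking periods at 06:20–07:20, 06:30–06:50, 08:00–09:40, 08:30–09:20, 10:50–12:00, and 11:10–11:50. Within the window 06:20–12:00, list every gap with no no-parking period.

07:20-08:00, 09:40-10:50

Covered (merged): 06:20-07:20, 08:00-09:40, 10:50-12:00.
Uncovered inside 06:20-12:00: 07:20-08:00, 09:40-10:50.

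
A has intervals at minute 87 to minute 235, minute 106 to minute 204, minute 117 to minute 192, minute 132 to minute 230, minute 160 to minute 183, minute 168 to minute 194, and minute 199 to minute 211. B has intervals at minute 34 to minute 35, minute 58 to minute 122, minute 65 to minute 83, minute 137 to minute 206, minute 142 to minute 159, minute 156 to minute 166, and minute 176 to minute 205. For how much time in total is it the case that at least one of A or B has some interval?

A, merged: minute 87 to minute 235.
B, merged: minute 34 to minute 35, minute 58 to minute 122, minute 137 to minute 206.
A ∪ B = minute 34 to minute 35, minute 58 to minute 235.
Total: 1 minute + 177 minutes = 178 minutes.

178 minutes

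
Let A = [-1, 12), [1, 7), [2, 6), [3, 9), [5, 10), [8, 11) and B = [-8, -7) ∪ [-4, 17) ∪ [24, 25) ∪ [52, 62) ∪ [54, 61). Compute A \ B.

none

Merge the first list: [-1, 12).
Merge the second list: [-8, -7), [-4, 17), [24, 25), [52, 62).
[-1, 12): entirely removed.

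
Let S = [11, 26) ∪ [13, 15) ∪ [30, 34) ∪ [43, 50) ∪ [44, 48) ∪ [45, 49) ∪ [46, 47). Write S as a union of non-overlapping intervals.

[13, 15) overlaps/touches [11, 26) → extend to [11, 26).
[30, 34) is disjoint → start new block.
[43, 50) is disjoint → start new block.
[44, 48) overlaps/touches [43, 50) → extend to [43, 50).
[45, 49) overlaps/touches [43, 50) → extend to [43, 50).
[46, 47) overlaps/touches [43, 50) → extend to [43, 50).

[11, 26) ∪ [30, 34) ∪ [43, 50)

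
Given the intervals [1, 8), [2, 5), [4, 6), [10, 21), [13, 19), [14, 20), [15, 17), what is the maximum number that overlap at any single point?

4

Sweep endpoints in order; track running count of active intervals.
Peak of 4 reached at 15.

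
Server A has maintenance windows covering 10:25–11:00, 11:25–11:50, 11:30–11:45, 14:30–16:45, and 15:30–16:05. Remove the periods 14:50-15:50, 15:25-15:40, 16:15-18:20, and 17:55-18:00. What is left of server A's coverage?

First set merges to 10:25–11:00, 11:25–11:50, 14:30–16:45.
Second set merges to 14:50–15:50, 16:15–18:20.
10:25–11:00: no B overlap → unchanged.
11:25–11:50: no B overlap → unchanged.
14:30–16:45 minus B → 14:30–14:50, 15:50–16:15.

10:25–11:00, 11:25–11:50, 14:30–14:50, 15:50–16:15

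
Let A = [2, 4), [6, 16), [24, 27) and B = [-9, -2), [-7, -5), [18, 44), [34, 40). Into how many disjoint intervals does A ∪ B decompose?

4

Second set merges to [-9, -2), [18, 44).
A ∪ B = [-9, -2), [2, 4), [6, 16), [18, 44).
That is 4 disjoint pieces.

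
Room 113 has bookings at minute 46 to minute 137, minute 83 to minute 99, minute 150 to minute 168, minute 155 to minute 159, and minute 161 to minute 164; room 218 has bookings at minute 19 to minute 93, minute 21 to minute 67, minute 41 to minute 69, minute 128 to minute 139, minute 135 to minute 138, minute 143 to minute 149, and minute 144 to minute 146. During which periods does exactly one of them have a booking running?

Merge the first list: minute 46 to minute 137, minute 150 to minute 168.
Merge the second list: minute 19 to minute 93, minute 128 to minute 139, minute 143 to minute 149.
A but not B: minute 93 to minute 128, minute 150 to minute 168.
B but not A: minute 19 to minute 46, minute 137 to minute 139, minute 143 to minute 149.
Combining gives A △ B.

minute 19 to minute 46, minute 93 to minute 128, minute 137 to minute 139, minute 143 to minute 149, minute 150 to minute 168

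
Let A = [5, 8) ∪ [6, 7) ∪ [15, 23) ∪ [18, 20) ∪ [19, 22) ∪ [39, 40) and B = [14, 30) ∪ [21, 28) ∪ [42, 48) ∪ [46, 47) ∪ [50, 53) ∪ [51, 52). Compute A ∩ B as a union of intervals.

[15, 23)

First set merges to [5, 8), [15, 23), [39, 40).
Second set merges to [14, 30), [42, 48), [50, 53).
[5, 8) meets no B interval.
[15, 23) ∩ B → [15, 23).
[39, 40) meets no B interval.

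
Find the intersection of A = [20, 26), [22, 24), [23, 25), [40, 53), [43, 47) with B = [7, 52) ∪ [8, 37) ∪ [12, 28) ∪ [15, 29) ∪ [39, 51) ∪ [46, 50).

[20, 26) ∪ [40, 52)

A, merged: [20, 26), [40, 53).
B, merged: [7, 52).
[20, 26) meets the second set on [20, 26).
[40, 53) meets the second set on [40, 52).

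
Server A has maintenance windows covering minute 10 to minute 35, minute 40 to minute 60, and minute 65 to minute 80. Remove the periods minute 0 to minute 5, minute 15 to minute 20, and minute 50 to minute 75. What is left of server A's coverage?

minute 10 to minute 15, minute 20 to minute 35, minute 40 to minute 50, minute 75 to minute 80

minute 10 to minute 35 with B removed leaves minute 10 to minute 15, minute 20 to minute 35.
minute 40 to minute 60 with B removed leaves minute 40 to minute 50.
minute 65 to minute 80 with B removed leaves minute 75 to minute 80.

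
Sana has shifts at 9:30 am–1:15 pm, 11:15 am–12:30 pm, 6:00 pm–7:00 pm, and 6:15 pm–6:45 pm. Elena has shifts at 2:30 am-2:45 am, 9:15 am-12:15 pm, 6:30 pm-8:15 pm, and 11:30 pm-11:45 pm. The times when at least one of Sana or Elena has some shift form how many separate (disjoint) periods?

A, merged: 9:30 am–1:15 pm, 6:00 pm–7:00 pm.
A ∪ B = 2:30 am–2:45 am, 9:15 am–1:15 pm, 6:00 pm–8:15 pm, 11:30 pm–11:45 pm.
That is 4 disjoint pieces.

4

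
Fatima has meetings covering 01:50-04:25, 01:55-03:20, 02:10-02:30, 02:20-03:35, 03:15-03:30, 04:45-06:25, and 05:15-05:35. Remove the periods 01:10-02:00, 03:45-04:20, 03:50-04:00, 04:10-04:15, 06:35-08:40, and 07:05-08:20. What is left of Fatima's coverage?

02:00–03:45, 04:20–04:25, 04:45–06:25

First set merges to 01:50–04:25, 04:45–06:25.
Second set merges to 01:10–02:00, 03:45–04:20, 06:35–08:40.
01:50–04:25 with B removed leaves 02:00–03:45, 04:20–04:25.
04:45–06:25 is untouched.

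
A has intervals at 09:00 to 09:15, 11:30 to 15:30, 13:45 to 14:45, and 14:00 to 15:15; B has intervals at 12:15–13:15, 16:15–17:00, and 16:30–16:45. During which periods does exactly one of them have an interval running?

09:00–09:15, 11:30–12:15, 13:15–15:30, 16:15–17:00

First set merges to 09:00–09:15, 11:30–15:30.
Second set merges to 12:15–13:15, 16:15–17:00.
Only in the first: 09:00–09:15, 11:30–12:15, 13:15–15:30.
Only in the second: 16:15–17:00.
Together these are the periods covered by exactly one.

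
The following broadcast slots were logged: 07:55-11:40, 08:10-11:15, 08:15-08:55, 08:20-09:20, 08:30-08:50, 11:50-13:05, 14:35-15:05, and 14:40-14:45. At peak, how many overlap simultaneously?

5

Walk the sorted start/end points keeping a running depth.
The depth first hits 5 at 08:30.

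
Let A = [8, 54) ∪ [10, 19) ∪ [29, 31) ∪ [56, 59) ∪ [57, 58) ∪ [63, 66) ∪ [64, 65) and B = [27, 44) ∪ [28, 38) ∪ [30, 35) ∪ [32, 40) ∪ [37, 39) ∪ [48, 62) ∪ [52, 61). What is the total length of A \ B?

26

Merge the first list: [8, 54), [56, 59), [63, 66).
Merge the second list: [27, 44), [48, 62).
A \ B = [8, 27), [44, 48), [63, 66).
Total: 19 + 4 + 3 = 26.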